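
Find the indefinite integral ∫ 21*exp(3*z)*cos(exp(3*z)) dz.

Let u = exp(3*z), so du = (3*exp(3*z)) dz.
Rewriting, the integral becomes 7·∫ cos(u) du = 7·sin(u).
Substituting back, u = exp(3*z).

7*sin(exp(3*z)) + C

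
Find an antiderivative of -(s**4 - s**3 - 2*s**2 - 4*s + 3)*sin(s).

s**4*cos(s) - 4*s**3*sin(s) - s**3*cos(s) + 3*s**2*sin(s) - 14*s**2*cos(s) + 28*s*sin(s) + 2*s*cos(s) - 2*sin(s) + 31*cos(s) + C

Use integration by parts with u = s**4 - s**3 - 2*s**2 - 4*s + 3, dv = -sin(s) ds, so v = cos(s).
Apply parts 4 times (tabular method): alternate signs, differentiate u down to 0, integrate dv up.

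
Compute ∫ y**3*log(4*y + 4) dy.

Use integration by parts with u = log(4*y + 4), dv = y**3 dy.
Then du = 4/(4*y + 4) dy and v = y**4/4.

y**4*log(4*y + 4)/4 - y**4/16 + y**3/12 - y**2/8 + y/4 - log(y + 1)/4 + C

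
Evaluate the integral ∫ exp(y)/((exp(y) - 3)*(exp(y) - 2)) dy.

log(exp(y) - 3) - log(exp(y) - 2) + C

Let u = e^y, du = e^y dy.
The integral becomes ∫ du/((u-3)(u-2)); decompose into partial fractions.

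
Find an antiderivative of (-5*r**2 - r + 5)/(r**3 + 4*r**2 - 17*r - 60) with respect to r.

Factor the denominator: (r - 4)*(r + 3)*(r + 5).
Partial-fraction decomposition: -115/(18*(r + 5)) + 37/(14*(r + 3)) - 79/(63*(r - 4)).
Integrate each term: A/(r−a) contributes A·log|r−a|.

-79*log(r - 4)/63 + 37*log(r + 3)/14 - 115*log(r + 5)/18 + C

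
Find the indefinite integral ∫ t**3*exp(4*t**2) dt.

Let u = t², du = 2t dt; rewrite as (1/2)∫ u^1·exp(4u) du.
Now integrate by parts 1 time.

(4*t**2 - 1)*exp(4*t**2)/32 + C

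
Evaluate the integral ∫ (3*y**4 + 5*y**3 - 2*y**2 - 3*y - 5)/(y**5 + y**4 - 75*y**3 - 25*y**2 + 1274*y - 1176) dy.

Factor the denominator: (y - 7)*(y - 4)*(y - 1)*(y + 6)*(y + 7).
Partial-fraction decomposition: 2703/(616*(y + 7)) - 2749/(910*(y + 6)) - 1/(504*(y - 1)) - 1039/(990*(y - 4)) + 4397/(1638*(y - 7)).
Integrate each term: A/(y−a) contributes A·log|y−a|.

4397*log(y - 7)/1638 - 1039*log(y - 4)/990 - log(y - 1)/504 - 2749*log(y + 6)/910 + 2703*log(y + 7)/616 + C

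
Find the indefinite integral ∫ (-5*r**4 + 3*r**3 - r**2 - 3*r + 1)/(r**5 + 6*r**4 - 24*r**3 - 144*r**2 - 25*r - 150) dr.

Factor the denominator: (r - 5)*(r + 5)*(r + 6)*(r**2 + 1).
Partial-fraction decomposition: 3*(11*r + 8)/(962*(r**2 + 1)) - 7145/(407*(r + 6)) + 3509/(260*(r + 5)) - 2789/(2860*(r - 5)).
Integrate each term; A/(r−a) gives A·log|r−a|; the (Br+D)/(r²+p²) term gives a log and an atan.

-2789*log(r - 5)/2860 + 3509*log(r + 5)/260 - 7145*log(r + 6)/407 + 33*log(r**2 + 1)/1924 + 12*atan(r)/481 + C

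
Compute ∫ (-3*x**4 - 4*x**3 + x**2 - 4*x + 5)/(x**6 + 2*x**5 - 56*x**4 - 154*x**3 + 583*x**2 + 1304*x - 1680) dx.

Factor the denominator: (x - 7)*(x - 3)*(x - 1)*(x + 4)**2*(x + 5).
Partial-fraction decomposition: 1325/(576*(x + 5)) - 64138/(29645*(x + 4)) + 95/(77*(x + 4)**2) - 1/(360*(x - 1)) + 349/(3136*(x - 3)) - 8549/(34848*(x - 7)).
Integrate each term; A/(x−a) gives A·log|x−a|; A/(x−a)² gives −A/(x−a).

-8549*log(x - 7)/34848 + 349*log(x - 3)/3136 - log(x - 1)/360 - 64138*log(x + 4)/29645 + 1325*log(x + 5)/576 - 95/(77*x + 308) + C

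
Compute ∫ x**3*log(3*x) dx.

Use integration by parts with u = log(3*x), dv = x**3 dx.
Then du = 1/x dx and v = x**4/4.

x**4*(log(x) + log(3))/4 - x**4/16 + C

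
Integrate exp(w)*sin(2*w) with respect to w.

Let I denote the integral. Integrate by parts with u = sin(2*w), dv = exp(w) dw, so v = exp(w): I = exp(w)*sin(2*w) − 2·∫ exp(w)*cos(2*w) dw.
Apply parts again with u = cos(2*w), dv = exp(w) dw: ∫ exp(w)*cos(2*w) dw = exp(w)*cos(2*w) + 2·I. Substituting back brings back I: I = exp(w)*sin(2*w) - 2*exp(w)*cos(2*w) − 4·I.
Solving for I: (1 + 4)·I equals the remaining terms, so I = (1/5)·(exp(w)*sin(2*w) - 2*exp(w)*cos(2*w)).

exp(w)*sin(2*w)/5 - 2*exp(w)*cos(2*w)/5 + C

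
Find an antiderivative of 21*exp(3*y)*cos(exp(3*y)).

Let u = exp(3*y), so du = (3*exp(3*y)) dy.
Rewriting, the integral becomes 7·∫ cos(u) du = 7·sin(u).
Substituting back, u = exp(3*y).

7*sin(exp(3*y)) + C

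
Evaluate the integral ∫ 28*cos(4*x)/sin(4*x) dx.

Let u = sin(4*x), so du = (4*cos(4*x)) dx.
Rewriting, the integral becomes 7·∫ 1/u du = 7·log(u).
Substituting back, u = sin(4*x).

7*log(sin(4*x)) + C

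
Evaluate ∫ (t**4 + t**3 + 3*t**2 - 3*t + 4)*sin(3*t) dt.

Use integration by parts with u = t**4 + t**3 + 3*t**2 - 3*t + 4, dv = sin(3*t) dt, so v = -cos(3*t)/3.
Apply parts 4 times (tabular method): alternate signs, differentiate u down to 0, integrate dv up.

-t**4*cos(3*t)/3 + 4*t**3*sin(3*t)/9 - t**3*cos(3*t)/3 + t**2*sin(3*t)/3 - 5*t**2*cos(3*t)/9 + 10*t*sin(3*t)/27 + 11*t*cos(3*t)/9 - 11*sin(3*t)/27 - 98*cos(3*t)/81 + C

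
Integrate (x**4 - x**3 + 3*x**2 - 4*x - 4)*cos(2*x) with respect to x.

x**4*sin(2*x)/2 - x**3*sin(2*x)/2 + x**3*cos(2*x) - 3*x**2*cos(2*x)/4 - 5*x*sin(2*x)/4 - 2*sin(2*x) - 5*cos(2*x)/8 + C

Use integration by parts with u = x**4 - x**3 + 3*x**2 - 4*x - 4, dv = cos(2*x) dx, so v = sin(2*x)/2.
Apply parts 4 times (tabular method): alternate signs, differentiate u down to 0, integrate dv up.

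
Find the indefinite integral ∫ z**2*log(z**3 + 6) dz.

z**3*log(z**3 + 6)/3 - z**3/3 + 2*log(z**3 + 6) + C

Let u = z**3 + 6, so du = (3*z**2) dz.
The integral becomes (1/3)·∫ log(u) du; integrate by parts with u′=log(u), dv′=du.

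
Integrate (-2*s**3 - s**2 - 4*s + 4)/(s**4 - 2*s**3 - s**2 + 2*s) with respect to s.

Factor the denominator: s*(s - 2)*(s - 1)*(s + 1).
Partial-fraction decomposition: -3/(2*(s + 1)) + 3/(2*(s - 1)) - 4/(s - 2) + 2/s.
Integrate each term: A/(s−a) contributes A·log|s−a|.

2*log(s) - 4*log(s - 2) + 3*log(s - 1)/2 - 3*log(s + 1)/2 + C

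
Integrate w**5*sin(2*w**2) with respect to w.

Let u = w², du = 2w dw; rewrite as (1/2)∫ u^2·sin(2u) du.
Now integrate by parts 2 times.

-w**4*cos(2*w**2)/4 + w**2*sin(2*w**2)/4 + cos(2*w**2)/8 + C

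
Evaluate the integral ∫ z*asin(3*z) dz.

z**2*asin(3*z)/2 + z*sqrt(-9*z**2 + 1)/12 - asin(3*z)/36 + C

Use integration by parts with u = arcsin(3*z), dv = z dz.
Then du = 3/sqrt(-9*z**2 + 1) dz.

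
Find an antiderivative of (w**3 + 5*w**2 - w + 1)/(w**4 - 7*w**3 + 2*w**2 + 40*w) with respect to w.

log(w)/40 + 246*log(w - 5)/35 - 47*log(w - 4)/8 - 5*log(w + 2)/28 + C

Factor the denominator: w*(w - 5)*(w - 4)*(w + 2).
Partial-fraction decomposition: -5/(28*(w + 2)) - 47/(8*(w - 4)) + 246/(35*(w - 5)) + 1/(40*w).
Integrate each term: A/(w−a) contributes A·log|w−a|.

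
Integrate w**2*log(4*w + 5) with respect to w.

w**3*log(4*w + 5)/3 - w**3/9 + 5*w**2/24 - 25*w/48 + 125*log(4*w + 5)/192 + C

Use integration by parts with u = log(4*w + 5), dv = w**2 dw.
Then du = 4/(4*w + 5) dw and v = w**3/3.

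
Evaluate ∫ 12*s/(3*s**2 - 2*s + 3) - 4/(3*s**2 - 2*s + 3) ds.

Let u = 3*s**2 - 2*s + 3, so du = (6*s - 2) ds.
Rewriting, the integral becomes 2·∫ 1/u du = 2·log(u).
Substituting back, u = 3*s**2 - 2*s + 3.

2*log(3*s**2 - 2*s + 3) + C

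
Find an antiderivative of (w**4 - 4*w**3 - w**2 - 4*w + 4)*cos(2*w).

Use integration by parts with u = w**4 - 4*w**3 - w**2 - 4*w + 4, dv = cos(2*w) dw, so v = sin(2*w)/2.
Apply parts 4 times (tabular method): alternate signs, differentiate u down to 0, integrate dv up.

w**4*sin(2*w)/2 - 2*w**3*sin(2*w) + w**3*cos(2*w) - 2*w**2*sin(2*w) - 3*w**2*cos(2*w) + w*sin(2*w) - 2*w*cos(2*w) + 3*sin(2*w) + cos(2*w)/2 + C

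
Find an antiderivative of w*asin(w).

w**2*asin(w)/2 + w*sqrt(-w**2 + 1)/4 - asin(w)/4 + C

Use integration by parts with u = arcsin(w), dv = w dw.
Then du = 1/sqrt(-w**2 + 1) dw.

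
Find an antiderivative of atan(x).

x*atan(x) - log(x**2 + 1)/2 + C

Use integration by parts with u = arctan(x), dv = dx.
Then du = 1/(x**2 + 1) dx.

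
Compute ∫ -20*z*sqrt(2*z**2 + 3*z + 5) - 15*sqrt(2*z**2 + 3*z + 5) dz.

-10*(2*z**2 + 3*z + 5)**(3/2)/3 + C

Let u = 2*z**2 + 3*z + 5, so du = (4*z + 3) dz.
Rewriting, the integral becomes -5·∫ √u du = -5·(2/3)u^(3/2).
Substituting back, u = 2*z**2 + 3*z + 5.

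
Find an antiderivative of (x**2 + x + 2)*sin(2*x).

-x**2*cos(2*x)/2 + x*sin(2*x)/2 - x*cos(2*x)/2 + sin(2*x)/4 - 3*cos(2*x)/4 + C

Use integration by parts with u = x**2 + x + 2, dv = sin(2*x) dx, so v = -cos(2*x)/2.
Apply parts 2 times (tabular method): alternate signs, differentiate u down to 0, integrate dv up.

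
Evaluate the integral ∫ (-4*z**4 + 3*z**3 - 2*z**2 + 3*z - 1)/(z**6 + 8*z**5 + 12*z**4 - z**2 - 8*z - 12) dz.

Factor the denominator: (z - 1)*(z + 1)*(z + 2)*(z + 6)*(z**2 + 1).
Partial-fraction decomposition: -3*(8*z - 11)/(370*(z**2 + 1)) + 5923/(5180*(z + 6)) - 103/(60*(z + 2)) + 13/(20*(z + 1)) - 1/(84*(z - 1)).
Integrate each term; A/(z−a) gives A·log|z−a|; the (Bz+D)/(z²+p²) term gives a log and an atan.

-log(z - 1)/84 + 13*log(z + 1)/20 - 103*log(z + 2)/60 + 5923*log(z + 6)/5180 - 6*log(z**2 + 1)/185 + 33*atan(z)/370 + C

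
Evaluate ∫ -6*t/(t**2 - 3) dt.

Let u = t**2 - 3, so du = (2*t) dt.
Rewriting, the integral becomes -3·∫ 1/u du = -3·log(u).
Substituting back, u = t**2 - 3.

-3*log(t**2 - 3) + C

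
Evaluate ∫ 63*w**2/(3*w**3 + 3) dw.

7*log(3*w**3 + 3) + C

Let u = 3*w**3 + 3, so du = (9*w**2) dw.
Rewriting, the integral becomes 7·∫ 1/u du = 7·log(u).
Substituting back, u = 3*w**3 + 3.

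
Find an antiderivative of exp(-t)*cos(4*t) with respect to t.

Let I denote the integral. Integrate by parts with u = cos(4*t), dv = exp(-t) dt, so v = -exp(-t): I = -exp(-t)*cos(4*t) − 4·∫ exp(-t)*sin(4*t) dt.
Apply parts again with u = sin(4*t), dv = exp(-t) dt: ∫ exp(-t)*sin(4*t) dt = -exp(-t)*sin(4*t) + 4·I. Substituting back brings back I: I = 4*exp(-t)*sin(4*t) - exp(-t)*cos(4*t) − 16·I.
Solving for I: (1 + 16)·I equals the remaining terms, so I = (1/17)·(4*exp(-t)*sin(4*t) - exp(-t)*cos(4*t)).

4*exp(-t)*sin(4*t)/17 - exp(-t)*cos(4*t)/17 + C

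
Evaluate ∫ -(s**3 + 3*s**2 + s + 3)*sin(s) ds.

s**3*cos(s) - 3*s**2*sin(s) + 3*s**2*cos(s) - 6*s*sin(s) - 5*s*cos(s) + 5*sin(s) - 3*cos(s) + C

Use integration by parts with u = s**3 + 3*s**2 + s + 3, dv = -sin(s) ds, so v = cos(s).
Apply parts 3 times (tabular method): alternate signs, differentiate u down to 0, integrate dv up.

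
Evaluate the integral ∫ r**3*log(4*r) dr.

r**4*(log(r) + 2*log(2))/4 - r**4/16 + C

Use integration by parts with u = log(4*r), dv = r**3 dr.
Then du = 1/r dr and v = r**4/4.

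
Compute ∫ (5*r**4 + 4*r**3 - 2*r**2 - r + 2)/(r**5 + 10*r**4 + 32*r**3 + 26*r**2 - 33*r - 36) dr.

Factor the denominator: (r - 1)*(r + 1)*(r + 3)**2*(r + 4).
Partial-fraction decomposition: 998/(15*(r + 4)) - 123/(2*(r + 3)) + 71/(2*(r + 3)**2) - 1/(12*(r + 1)) + 1/(20*(r - 1)).
Integrate each term; A/(r−a) gives A·log|r−a|; A/(r−a)² gives −A/(r−a).

log(r - 1)/20 - log(r + 1)/12 - 123*log(r + 3)/2 + 998*log(r + 4)/15 - 71/(2*r + 6) + C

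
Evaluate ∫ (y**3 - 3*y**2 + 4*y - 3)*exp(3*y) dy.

(9*y**3 - 36*y**2 + 60*y - 47)*exp(3*y)/27 + C

Use integration by parts with u = y**3 - 3*y**2 + 4*y - 3, dv = exp(3*y) dy, so v = exp(3*y)/3.
Apply parts 3 times (tabular method): alternate signs, differentiate u down to 0, integrate dv up.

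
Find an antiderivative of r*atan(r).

Use integration by parts with u = arctan(r), dv = r dr.
Then du = 1/(r**2 + 1) dr.

r**2*atan(r)/2 - r/2 + atan(r)/2 + C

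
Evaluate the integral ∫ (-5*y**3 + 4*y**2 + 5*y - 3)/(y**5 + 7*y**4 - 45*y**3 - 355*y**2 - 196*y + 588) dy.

-1487*log(y - 7)/9828 - log(y - 1)/1008 + 43*log(y + 2)/540 - 1191*log(y + 6)/364 + 1873*log(y + 7)/560 + C

Factor the denominator: (y - 7)*(y - 1)*(y + 2)*(y + 6)*(y + 7).
Partial-fraction decomposition: 1873/(560*(y + 7)) - 1191/(364*(y + 6)) + 43/(540*(y + 2)) - 1/(1008*(y - 1)) - 1487/(9828*(y - 7)).
Integrate each term: A/(y−a) contributes A·log|y−a|.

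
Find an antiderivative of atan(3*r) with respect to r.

Use integration by parts with u = arctan(3*r), dv = dr.
Then du = 3/(9*r**2 + 1) dr.

r*atan(3*r) - log(9*r**2 + 1)/6 + C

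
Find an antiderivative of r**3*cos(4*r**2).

Let u = r², du = 2r dr; rewrite as (1/2)∫ u^1·cos(4u) du.
Now integrate by parts 1 time.

r**2*sin(4*r**2)/8 + cos(4*r**2)/32 + C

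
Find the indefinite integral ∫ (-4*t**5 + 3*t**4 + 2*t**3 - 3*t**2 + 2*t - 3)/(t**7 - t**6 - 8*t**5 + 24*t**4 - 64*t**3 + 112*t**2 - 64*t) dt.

3*log(t)/64 - 95*log(t - 2)/192 - 3*log(t - 1)/25 + 1559*log(t + 4)/4800 + 389*log(t**2 + 4)/3200 - 81*atan(t/2)/200 + 25/(32*t - 64) + C

Factor the denominator: t*(t - 2)**2*(t - 1)*(t + 4)*(t**2 + 4).
Partial-fraction decomposition: (389*t - 1296)/(1600*(t**2 + 4)) + 1559/(4800*(t + 4)) - 3/(25*(t - 1)) - 95/(192*(t - 2)) - 25/(32*(t - 2)**2) + 3/(64*t).
Integrate each term; A/(t−a) gives A·log|t−a|; the (Bt+D)/(t²+p²) term gives a log and an atan.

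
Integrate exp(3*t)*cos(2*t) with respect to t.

2*exp(3*t)*sin(2*t)/13 + 3*exp(3*t)*cos(2*t)/13 + C

Let I denote the integral. Integrate by parts with u = cos(2*t), dv = exp(3*t) dt, so v = exp(3*t)/3: I = exp(3*t)*cos(2*t)/3 + (2/3)·∫ exp(3*t)*sin(2*t) dt.
Apply parts again with u = sin(2*t), dv = exp(3*t) dt: ∫ exp(3*t)*sin(2*t) dt = exp(3*t)*sin(2*t)/3 − (2/3)·I. Substituting back brings back I: I = 2*exp(3*t)*sin(2*t)/9 + exp(3*t)*cos(2*t)/3 − (4/9)·I.
Solving for I: (1 + 4/9)·I equals the remaining terms, so I = (9/13)·(2*exp(3*t)*sin(2*t)/9 + exp(3*t)*cos(2*t)/3).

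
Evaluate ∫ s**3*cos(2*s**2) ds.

Let u = s², du = 2s ds; rewrite as (1/2)∫ u^1·cos(2u) du.
Now integrate by parts 1 time.

s**2*sin(2*s**2)/4 + cos(2*s**2)/8 + C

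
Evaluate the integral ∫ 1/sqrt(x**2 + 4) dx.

Substitute x = 2·tan(θ), so dx = 2·sec(θ)^2 dθ and the radical becomes sqrt(x**2 + 4) = 2·sec(θ) by the Pythagorean identity.
Integrate the resulting trig expression in θ, then back-substitute tan(θ) = x/2, sec(θ) = sqrt(x**2 + 4)/2 (absorbing any constant into C).

log(x + sqrt(x**2 + 4)) + C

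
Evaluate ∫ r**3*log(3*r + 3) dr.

Use integration by parts with u = log(3*r + 3), dv = r**3 dr.
Then du = 3/(3*r + 3) dr and v = r**4/4.

r**4*log(3*r + 3)/4 - r**4/16 + r**3/12 - r**2/8 + r/4 - log(r + 1)/4 + C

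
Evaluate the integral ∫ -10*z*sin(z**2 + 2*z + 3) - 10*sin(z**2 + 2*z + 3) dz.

5*cos(z**2 + 2*z + 3) + C

Let u = z**2 + 2*z + 3, so du = (2*z + 2) dz.
Rewriting, the integral becomes -5·∫ sin(u) du = -5·-cos(u).
Substituting back, u = z**2 + 2*z + 3.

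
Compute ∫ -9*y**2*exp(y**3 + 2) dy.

-3*exp(y**3 + 2) + C

Let u = y**3 + 2, so du = (3*y**2) dy.
Rewriting, the integral becomes -3·∫ e^u du = -3·e^u.
Substituting back, u = y**3 + 2.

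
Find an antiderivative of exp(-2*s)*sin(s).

Let I denote the integral. Integrate by parts with u = sin(s), dv = exp(-2*s) ds, so v = -exp(-2*s)/2: I = -exp(-2*s)*sin(s)/2 + (1/2)·∫ exp(-2*s)*cos(s) ds.
Apply parts again with u = cos(s), dv = exp(-2*s) ds: ∫ exp(-2*s)*cos(s) ds = -exp(-2*s)*cos(s)/2 − (1/2)·I. Substituting back brings back I: I = -exp(-2*s)*sin(s)/2 - exp(-2*s)*cos(s)/4 − (1/4)·I.
Solving for I: (1 + 1/4)·I equals the remaining terms, so I = (4/5)·(-exp(-2*s)*sin(s)/2 - exp(-2*s)*cos(s)/4).

-2*exp(-2*s)*sin(s)/5 - exp(-2*s)*cos(s)/5 + C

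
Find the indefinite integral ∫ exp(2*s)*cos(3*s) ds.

Let I denote the integral. Integrate by parts with u = cos(3*s), dv = exp(2*s) ds, so v = exp(2*s)/2: I = exp(2*s)*cos(3*s)/2 + (3/2)·∫ exp(2*s)*sin(3*s) ds.
Apply parts again with u = sin(3*s), dv = exp(2*s) ds: ∫ exp(2*s)*sin(3*s) ds = exp(2*s)*sin(3*s)/2 − (3/2)·I. Substituting back brings back I: I = 3*exp(2*s)*sin(3*s)/4 + exp(2*s)*cos(3*s)/2 − (9/4)·I.
Solving for I: (1 + 9/4)·I equals the remaining terms, so I = (4/13)·(3*exp(2*s)*sin(3*s)/4 + exp(2*s)*cos(3*s)/2).

3*exp(2*s)*sin(3*s)/13 + 2*exp(2*s)*cos(3*s)/13 + C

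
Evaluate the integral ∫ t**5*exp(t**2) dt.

(t**4 - 2*t**2 + 2)*exp(t**2)/2 + C

Let u = t², du = 2t dt; rewrite as (1/2)∫ u^2·exp(1u) du.
Now integrate by parts 2 times.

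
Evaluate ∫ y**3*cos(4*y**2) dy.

Let u = y², du = 2y dy; rewrite as (1/2)∫ u^1·cos(4u) du.
Now integrate by parts 1 time.

y**2*sin(4*y**2)/8 + cos(4*y**2)/32 + C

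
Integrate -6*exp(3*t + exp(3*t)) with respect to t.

-2*exp(exp(3*t)) + C

Let u = exp(3*t), so du = (3*exp(3*t)) dt.
Rewriting, the integral becomes -2·∫ e^u du = -2·e^u.
Substituting back, u = exp(3*t).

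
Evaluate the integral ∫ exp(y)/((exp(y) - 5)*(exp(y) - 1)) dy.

log(exp(y) - 5)/4 - log(exp(y) - 1)/4 + C

Let u = e^y, du = e^y dy.
The integral becomes ∫ du/((u-1)(u-5)); decompose into partial fractions.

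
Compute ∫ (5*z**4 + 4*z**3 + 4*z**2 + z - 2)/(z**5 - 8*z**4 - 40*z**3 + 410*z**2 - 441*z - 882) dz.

Factor the denominator: (z - 7)*(z - 6)*(z - 3)*(z + 1)*(z + 7).
Partial-fraction decomposition: 541/(546*(z + 7)) - 1/(672*(z + 1)) + 55/(48*(z - 3)) - 7492/(273*(z - 6)) + 6789/(224*(z - 7)).
Integrate each term: A/(z−a) contributes A·log|z−a|.

6789*log(z - 7)/224 - 7492*log(z - 6)/273 + 55*log(z - 3)/48 - log(z + 1)/672 + 541*log(z + 7)/546 + C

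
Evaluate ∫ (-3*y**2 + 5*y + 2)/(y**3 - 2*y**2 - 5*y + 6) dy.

Factor the denominator: (y - 3)*(y - 1)*(y + 2).
Partial-fraction decomposition: -4/(3*(y + 2)) - 2/(3*(y - 1)) - 1/(y - 3).
Integrate each term: A/(y−a) contributes A·log|y−a|.

-log(y - 3) - 2*log(y - 1)/3 - 4*log(y + 2)/3 + C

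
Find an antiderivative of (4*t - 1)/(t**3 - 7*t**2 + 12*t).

Factor the denominator: t*(t - 4)*(t - 3).
Partial-fraction decomposition: -11/(3*(t - 3)) + 15/(4*(t - 4)) - 1/(12*t).
Integrate each term: A/(t−a) contributes A·log|t−a|.

-log(t)/12 + 15*log(t - 4)/4 - 11*log(t - 3)/3 + C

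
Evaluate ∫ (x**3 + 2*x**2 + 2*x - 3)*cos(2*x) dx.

Use integration by parts with u = x**3 + 2*x**2 + 2*x - 3, dv = cos(2*x) dx, so v = sin(2*x)/2.
Apply parts 3 times (tabular method): alternate signs, differentiate u down to 0, integrate dv up.

x**3*sin(2*x)/2 + x**2*sin(2*x) + 3*x**2*cos(2*x)/4 + x*sin(2*x)/4 + x*cos(2*x) - 2*sin(2*x) + cos(2*x)/8 + C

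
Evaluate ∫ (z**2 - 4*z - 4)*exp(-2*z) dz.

(-2*z**2 + 6*z + 11)*exp(-2*z)/4 + C

Use integration by parts with u = z**2 - 4*z - 4, dv = exp(-2*z) dz, so v = -exp(-2*z)/2.
Apply parts 2 times (tabular method): alternate signs, differentiate u down to 0, integrate dv up.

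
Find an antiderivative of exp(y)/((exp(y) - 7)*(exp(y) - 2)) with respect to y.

log(exp(y) - 7)/5 - log(exp(y) - 2)/5 + C

Let u = e^y, du = e^y dy.
The integral becomes ∫ du/((u-2)(u-7)); decompose into partial fractions.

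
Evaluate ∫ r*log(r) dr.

Use integration by parts with u = log(r), dv = r dr.
Then du = 1/r dr and v = r**2/2.

r**2*log(r)/2 - r**2/4 + C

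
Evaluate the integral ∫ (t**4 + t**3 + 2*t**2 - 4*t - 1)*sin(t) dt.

-t**4*cos(t) + 4*t**3*sin(t) - t**3*cos(t) + 3*t**2*sin(t) + 10*t**2*cos(t) - 20*t*sin(t) + 10*t*cos(t) - 10*sin(t) - 19*cos(t) + C

Use integration by parts with u = t**4 + t**3 + 2*t**2 - 4*t - 1, dv = sin(t) dt, so v = -cos(t).
Apply parts 4 times (tabular method): alternate signs, differentiate u down to 0, integrate dv up.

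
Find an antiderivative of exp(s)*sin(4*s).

Let I denote the integral. Integrate by parts with u = sin(4*s), dv = exp(s) ds, so v = exp(s): I = exp(s)*sin(4*s) − 4·∫ exp(s)*cos(4*s) ds.
Apply parts again with u = cos(4*s), dv = exp(s) ds: ∫ exp(s)*cos(4*s) ds = exp(s)*cos(4*s) + 4·I. Substituting back brings back I: I = exp(s)*sin(4*s) - 4*exp(s)*cos(4*s) − 16·I.
Solving for I: (1 + 16)·I equals the remaining terms, so I = (1/17)·(exp(s)*sin(4*s) - 4*exp(s)*cos(4*s)).

exp(s)*sin(4*s)/17 - 4*exp(s)*cos(4*s)/17 + C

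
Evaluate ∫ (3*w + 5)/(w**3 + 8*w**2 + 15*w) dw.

Factor the denominator: w*(w + 3)*(w + 5).
Partial-fraction decomposition: -1/(w + 5) + 2/(3*(w + 3)) + 1/(3*w).
Integrate each term: A/(w−a) contributes A·log|w−a|.

log(w)/3 + 2*log(w + 3)/3 - log(w + 5) + C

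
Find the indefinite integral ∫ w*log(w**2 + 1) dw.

w**2*log(w**2 + 1)/2 - w**2/2 + log(w**2 + 1)/2 + C

Let u = w**2 + 1, so du = (2*w) dw.
The integral becomes (1/2)·∫ log(u) du; integrate by parts with u′=log(u), dv′=du.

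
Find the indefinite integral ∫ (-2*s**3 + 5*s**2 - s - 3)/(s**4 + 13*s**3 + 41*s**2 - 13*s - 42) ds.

-log(s - 1)/112 - log(s + 1)/12 + 123*log(s + 6)/7 - 935*log(s + 7)/48 + C

Factor the denominator: (s - 1)*(s + 1)*(s + 6)*(s + 7).
Partial-fraction decomposition: -935/(48*(s + 7)) + 123/(7*(s + 6)) - 1/(12*(s + 1)) - 1/(112*(s - 1)).
Integrate each term: A/(s−a) contributes A·log|s−a|.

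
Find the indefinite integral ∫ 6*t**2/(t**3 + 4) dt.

2*log(t**3 + 4) + C

Let u = t**3 + 4, so du = (3*t**2) dt.
Rewriting, the integral becomes 2·∫ 1/u du = 2·log(u).
Substituting back, u = t**3 + 4.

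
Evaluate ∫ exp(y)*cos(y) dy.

exp(y)*sin(y)/2 + exp(y)*cos(y)/2 + C

Let I denote the integral. Integrate by parts with u = cos(y), dv = exp(y) dy, so v = exp(y): I = exp(y)*cos(y) + ∫ exp(y)*sin(y) dy.
Apply parts again with u = sin(y), dv = exp(y) dy: ∫ exp(y)*sin(y) dy = exp(y)*sin(y) − I. Substituting back brings back I: I = exp(y)*sin(y) + exp(y)*cos(y) − I.
Solving for I: (1 + 1)·I equals the remaining terms, so I = (1/2)·(exp(y)*sin(y) + exp(y)*cos(y)).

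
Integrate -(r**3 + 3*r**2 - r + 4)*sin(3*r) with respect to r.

Use integration by parts with u = r**3 + 3*r**2 - r + 4, dv = -sin(3*r) dr, so v = cos(3*r)/3.
Apply parts 3 times (tabular method): alternate signs, differentiate u down to 0, integrate dv up.

r**3*cos(3*r)/3 - r**2*sin(3*r)/3 + r**2*cos(3*r) - 2*r*sin(3*r)/3 - 5*r*cos(3*r)/9 + 5*sin(3*r)/27 + 10*cos(3*r)/9 + C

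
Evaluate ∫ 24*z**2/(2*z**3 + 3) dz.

Let u = 2*z**3 + 3, so du = (6*z**2) dz.
Rewriting, the integral becomes 4·∫ 1/u du = 4·log(u).
Substituting back, u = 2*z**3 + 3.

4*log(2*z**3 + 3) + C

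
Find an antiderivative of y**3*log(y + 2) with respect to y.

Use integration by parts with u = log(y + 2), dv = y**3 dy.
Then du = 1/(y + 2) dy and v = y**4/4.

y**4*log(y + 2)/4 - y**4/16 + y**3/6 - y**2/2 + 2*y - 4*log(y + 2) + C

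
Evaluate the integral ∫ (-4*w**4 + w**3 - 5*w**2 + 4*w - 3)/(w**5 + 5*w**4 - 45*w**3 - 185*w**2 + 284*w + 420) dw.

Factor the denominator: (w - 6)*(w - 2)*(w + 1)*(w + 5)*(w + 7).
Partial-fraction decomposition: -10223/(1404*(w + 7)) + 2773/(616*(w + 5)) - 17/(504*(w + 1)) + 71/(756*(w - 2)) - 5127/(4004*(w - 6)).
Integrate each term: A/(w−a) contributes A·log|w−a|.

-5127*log(w - 6)/4004 + 71*log(w - 2)/756 - 17*log(w + 1)/504 + 2773*log(w + 5)/616 - 10223*log(w + 7)/1404 + C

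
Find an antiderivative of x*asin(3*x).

Use integration by parts with u = arcsin(3*x), dv = x dx.
Then du = 3/sqrt(-9*x**2 + 1) dx.

x**2*asin(3*x)/2 + x*sqrt(-9*x**2 + 1)/12 - asin(3*x)/36 + C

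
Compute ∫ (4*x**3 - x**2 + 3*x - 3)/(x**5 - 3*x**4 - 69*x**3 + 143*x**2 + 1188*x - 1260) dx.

Factor the denominator: (x - 7)*(x - 6)*(x - 1)*(x + 5)*(x + 6).
Partial-fraction decomposition: -307/(364*(x + 6)) + 181/(264*(x + 5)) + 1/(420*(x - 1)) - 281/(220*(x - 6)) + 149/(104*(x - 7)).
Integrate each term: A/(x−a) contributes A·log|x−a|.

149*log(x - 7)/104 - 281*log(x - 6)/220 + log(x - 1)/420 + 181*log(x + 5)/264 - 307*log(x + 6)/364 + C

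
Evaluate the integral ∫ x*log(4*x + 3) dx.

Use integration by parts with u = log(4*x + 3), dv = x dx.
Then du = 4/(4*x + 3) dx and v = x**2/2.

x**2*log(4*x + 3)/2 - x**2/4 + 3*x/8 - 9*log(4*x + 3)/32 + C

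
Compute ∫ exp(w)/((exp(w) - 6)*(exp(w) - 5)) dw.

log(exp(w) - 6) - log(exp(w) - 5) + C

Let u = e^w, du = e^w dw.
The integral becomes ∫ du/((u-6)(u-5)); decompose into partial fractions.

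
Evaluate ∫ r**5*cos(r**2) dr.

Let u = r², du = 2r dr; rewrite as (1/2)∫ u^2·cos(1u) du.
Now integrate by parts 2 times.

r**4*sin(r**2)/2 + r**2*cos(r**2) - sin(r**2) + C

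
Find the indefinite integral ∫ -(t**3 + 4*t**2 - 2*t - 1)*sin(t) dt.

Use integration by parts with u = t**3 + 4*t**2 - 2*t - 1, dv = -sin(t) dt, so v = cos(t).
Apply parts 3 times (tabular method): alternate signs, differentiate u down to 0, integrate dv up.

t**3*cos(t) - 3*t**2*sin(t) + 4*t**2*cos(t) - 8*t*sin(t) - 8*t*cos(t) + 8*sin(t) - 9*cos(t) + C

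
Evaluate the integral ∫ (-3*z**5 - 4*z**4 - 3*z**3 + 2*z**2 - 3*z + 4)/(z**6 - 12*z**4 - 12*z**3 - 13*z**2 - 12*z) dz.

-log(z)/3 - 1066*log(z - 4)/595 + 11*log(z + 1)/20 - 517*log(z + 3)/420 - 33*log(z**2 + 1)/340 + 2*atan(z)/85 + C

Factor the denominator: z*(z - 4)*(z + 1)*(z + 3)*(z**2 + 1).
Partial-fraction decomposition: -(33*z - 4)/(170*(z**2 + 1)) - 517/(420*(z + 3)) + 11/(20*(z + 1)) - 1066/(595*(z - 4)) - 1/(3*z).
Integrate each term; A/(z−a) gives A·log|z−a|; the (Bz+D)/(z²+p²) term gives a log and an atan.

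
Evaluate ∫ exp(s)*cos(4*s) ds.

4*exp(s)*sin(4*s)/17 + exp(s)*cos(4*s)/17 + C

Let I denote the integral. Integrate by parts with u = cos(4*s), dv = exp(s) ds, so v = exp(s): I = exp(s)*cos(4*s) + 4·∫ exp(s)*sin(4*s) ds.
Apply parts again with u = sin(4*s), dv = exp(s) ds: ∫ exp(s)*sin(4*s) ds = exp(s)*sin(4*s) − 4·I. Substituting back brings back I: I = 4*exp(s)*sin(4*s) + exp(s)*cos(4*s) − 16·I.
Solving for I: (1 + 16)·I equals the remaining terms, so I = (1/17)·(4*exp(s)*sin(4*s) + exp(s)*cos(4*s)).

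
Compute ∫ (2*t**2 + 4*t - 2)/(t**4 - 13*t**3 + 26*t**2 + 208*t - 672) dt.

124*log(t - 7)/33 - 47*log(t - 6)/10 + 23*log(t - 4)/24 - 7*log(t + 4)/440 + C

Factor the denominator: (t - 7)*(t - 6)*(t - 4)*(t + 4).
Partial-fraction decomposition: -7/(440*(t + 4)) + 23/(24*(t - 4)) - 47/(10*(t - 6)) + 124/(33*(t - 7)).
Integrate each term: A/(t−a) contributes A·log|t−a|.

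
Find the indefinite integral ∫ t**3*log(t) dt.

Use integration by parts with u = log(t), dv = t**3 dt.
Then du = 1/t dt and v = t**4/4.

t**4*log(t)/4 - t**4/16 + C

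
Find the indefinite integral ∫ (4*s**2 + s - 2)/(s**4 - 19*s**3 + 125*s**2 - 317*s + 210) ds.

67*log(s - 7)/4 - 148*log(s - 6)/5 + 103*log(s - 5)/8 - log(s - 1)/40 + C

Factor the denominator: (s - 7)*(s - 6)*(s - 5)*(s - 1).
Partial-fraction decomposition: -1/(40*(s - 1)) + 103/(8*(s - 5)) - 148/(5*(s - 6)) + 67/(4*(s - 7)).
Integrate each term: A/(s−a) contributes A·log|s−a|.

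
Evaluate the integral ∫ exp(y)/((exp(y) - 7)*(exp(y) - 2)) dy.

log(exp(y) - 7)/5 - log(exp(y) - 2)/5 + C

Let u = e^y, du = e^y dy.
The integral becomes ∫ du/((u-2)(u-7)); decompose into partial fractions.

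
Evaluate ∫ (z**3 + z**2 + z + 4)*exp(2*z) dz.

Use integration by parts with u = z**3 + z**2 + z + 4, dv = exp(2*z) dz, so v = exp(2*z)/2.
Apply parts 3 times (tabular method): alternate signs, differentiate u down to 0, integrate dv up.

(4*z**3 - 2*z**2 + 6*z + 13)*exp(2*z)/8 + C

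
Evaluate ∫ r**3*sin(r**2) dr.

Let u = r², du = 2r dr; rewrite as (1/2)∫ u^1·sin(1u) du.
Now integrate by parts 1 time.

-r**2*cos(r**2)/2 + sin(r**2)/2 + C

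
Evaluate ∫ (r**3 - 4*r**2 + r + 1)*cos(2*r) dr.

Use integration by parts with u = r**3 - 4*r**2 + r + 1, dv = cos(2*r) dr, so v = sin(2*r)/2.
Apply parts 3 times (tabular method): alternate signs, differentiate u down to 0, integrate dv up.

r**3*sin(2*r)/2 - 2*r**2*sin(2*r) + 3*r**2*cos(2*r)/4 - r*sin(2*r)/4 - 2*r*cos(2*r) + 3*sin(2*r)/2 - cos(2*r)/8 + C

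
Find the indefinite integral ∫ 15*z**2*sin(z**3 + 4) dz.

-5*cos(z**3 + 4) + C

Let u = z**3 + 4, so du = (3*z**2) dz.
Rewriting, the integral becomes 5·∫ sin(u) du = 5·-cos(u).
Substituting back, u = z**3 + 4.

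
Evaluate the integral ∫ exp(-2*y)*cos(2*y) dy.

Let I denote the integral. Integrate by parts with u = cos(2*y), dv = exp(-2*y) dy, so v = -exp(-2*y)/2: I = -exp(-2*y)*cos(2*y)/2 − ∫ exp(-2*y)*sin(2*y) dy.
Apply parts again with u = sin(2*y), dv = exp(-2*y) dy: ∫ exp(-2*y)*sin(2*y) dy = -exp(-2*y)*sin(2*y)/2 + I. Substituting back brings back I: I = exp(-2*y)*sin(2*y)/2 - exp(-2*y)*cos(2*y)/2 − I.
Solving for I: (1 + 1)·I equals the remaining terms, so I = (1/2)·(exp(-2*y)*sin(2*y)/2 - exp(-2*y)*cos(2*y)/2).

exp(-2*y)*sin(2*y)/4 - exp(-2*y)*cos(2*y)/4 + C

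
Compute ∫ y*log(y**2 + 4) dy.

y**2*log(y**2 + 4)/2 - y**2/2 + 2*log(y**2 + 4) + C

Let u = y**2 + 4, so du = (2*y) dy.
The integral becomes (1/2)·∫ log(u) du; integrate by parts with u′=log(u), dv′=du.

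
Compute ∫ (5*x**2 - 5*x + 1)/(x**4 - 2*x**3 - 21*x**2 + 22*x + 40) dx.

101*log(x - 5)/162 - 11*log(x - 2)/54 + 11*log(x + 1)/54 - 101*log(x + 4)/162 + C

Factor the denominator: (x - 5)*(x - 2)*(x + 1)*(x + 4).
Partial-fraction decomposition: -101/(162*(x + 4)) + 11/(54*(x + 1)) - 11/(54*(x - 2)) + 101/(162*(x - 5)).
Integrate each term: A/(x−a) contributes A·log|x−a|.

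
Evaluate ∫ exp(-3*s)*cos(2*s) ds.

2*exp(-3*s)*sin(2*s)/13 - 3*exp(-3*s)*cos(2*s)/13 + C

Let I denote the integral. Integrate by parts with u = cos(2*s), dv = exp(-3*s) ds, so v = -exp(-3*s)/3: I = -exp(-3*s)*cos(2*s)/3 − (2/3)·∫ exp(-3*s)*sin(2*s) ds.
Apply parts again with u = sin(2*s), dv = exp(-3*s) ds: ∫ exp(-3*s)*sin(2*s) ds = -exp(-3*s)*sin(2*s)/3 + (2/3)·I. Substituting back brings back I: I = 2*exp(-3*s)*sin(2*s)/9 - exp(-3*s)*cos(2*s)/3 − (4/9)·I.
Solving for I: (1 + 4/9)·I equals the remaining terms, so I = (9/13)·(2*exp(-3*s)*sin(2*s)/9 - exp(-3*s)*cos(2*s)/3).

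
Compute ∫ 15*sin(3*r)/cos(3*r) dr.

Let u = cos(3*r), so du = (-3*sin(3*r)) dr.
Rewriting, the integral becomes -5·∫ 1/u du = -5·log(u).
Substituting back, u = cos(3*r).

-5*log(cos(3*r)) + C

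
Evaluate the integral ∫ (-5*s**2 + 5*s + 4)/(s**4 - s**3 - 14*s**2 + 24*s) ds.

log(s)/6 - 26*log(s - 3)/21 + log(s - 2)/2 + 4*log(s + 4)/7 + C

Factor the denominator: s*(s - 3)*(s - 2)*(s + 4).
Partial-fraction decomposition: 4/(7*(s + 4)) + 1/(2*(s - 2)) - 26/(21*(s - 3)) + 1/(6*s).
Integrate each term: A/(s−a) contributes A·log|s−a|.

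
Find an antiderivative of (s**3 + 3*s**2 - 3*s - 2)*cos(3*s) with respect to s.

Use integration by parts with u = s**3 + 3*s**2 - 3*s - 2, dv = cos(3*s) ds, so v = sin(3*s)/3.
Apply parts 3 times (tabular method): alternate signs, differentiate u down to 0, integrate dv up.

s**3*sin(3*s)/3 + s**2*sin(3*s) + s**2*cos(3*s)/3 - 11*s*sin(3*s)/9 + 2*s*cos(3*s)/3 - 8*sin(3*s)/9 - 11*cos(3*s)/27 + C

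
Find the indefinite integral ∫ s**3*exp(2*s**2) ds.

Let u = s², du = 2s ds; rewrite as (1/2)∫ u^1·exp(2u) du.
Now integrate by parts 1 time.

(2*s**2 - 1)*exp(2*s**2)/8 + C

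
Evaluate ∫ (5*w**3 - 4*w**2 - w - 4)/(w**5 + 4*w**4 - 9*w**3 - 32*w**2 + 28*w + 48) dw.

76*log(w - 2)/225 - 2*log(w + 1)/9 + 86*log(w + 3)/25 - 32*log(w + 4)/9 - 1/(5*w - 10) + C

Factor the denominator: (w - 2)**2*(w + 1)*(w + 3)*(w + 4).
Partial-fraction decomposition: -32/(9*(w + 4)) + 86/(25*(w + 3)) - 2/(9*(w + 1)) + 76/(225*(w - 2)) + 1/(5*(w - 2)**2).
Integrate each term; A/(w−a) gives A·log|w−a|; A/(w−a)² gives −A/(w−a).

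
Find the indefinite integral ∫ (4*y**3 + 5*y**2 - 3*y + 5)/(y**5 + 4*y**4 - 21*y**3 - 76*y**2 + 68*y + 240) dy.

Factor the denominator: (y - 4)*(y - 2)*(y + 2)*(y + 3)*(y + 5).
Partial-fraction decomposition: -355/(378*(y + 5)) + 7/(10*(y + 3)) - 1/(72*(y + 2)) - 51/(280*(y - 2)) + 47/(108*(y - 4)).
Integrate each term: A/(y−a) contributes A·log|y−a|.

47*log(y - 4)/108 - 51*log(y - 2)/280 - log(y + 2)/72 + 7*log(y + 3)/10 - 355*log(y + 5)/378 + C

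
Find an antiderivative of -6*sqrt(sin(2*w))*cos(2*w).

Let u = sin(2*w), so du = (2*cos(2*w)) dw.
Rewriting, the integral becomes -3·∫ √u du = -3·(2/3)u^(3/2).
Substituting back, u = sin(2*w).

-2*sin(2*w)**(3/2) + C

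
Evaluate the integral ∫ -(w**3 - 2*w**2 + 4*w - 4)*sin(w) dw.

w**3*cos(w) - 3*w**2*sin(w) - 2*w**2*cos(w) + 4*w*sin(w) - 2*w*cos(w) + 2*sin(w) + C

Use integration by parts with u = w**3 - 2*w**2 + 4*w - 4, dv = -sin(w) dw, so v = cos(w).
Apply parts 3 times (tabular method): alternate signs, differentiate u down to 0, integrate dv up.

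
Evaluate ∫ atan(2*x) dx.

x*atan(2*x) - log(4*x**2 + 1)/4 + C

Use integration by parts with u = arctan(2*x), dv = dx.
Then du = 2/(4*x**2 + 1) dx.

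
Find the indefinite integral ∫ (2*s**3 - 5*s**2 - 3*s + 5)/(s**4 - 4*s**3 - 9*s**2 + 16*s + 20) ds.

115*log(s - 5)/126 + 5*log(s - 2)/36 + log(s + 1)/18 + 25*log(s + 2)/28 + C

Factor the denominator: (s - 5)*(s - 2)*(s + 1)*(s + 2).
Partial-fraction decomposition: 25/(28*(s + 2)) + 1/(18*(s + 1)) + 5/(36*(s - 2)) + 115/(126*(s - 5)).
Integrate each term: A/(s−a) contributes A·log|s−a|.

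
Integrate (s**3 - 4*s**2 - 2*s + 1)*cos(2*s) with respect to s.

Use integration by parts with u = s**3 - 4*s**2 - 2*s + 1, dv = cos(2*s) ds, so v = sin(2*s)/2.
Apply parts 3 times (tabular method): alternate signs, differentiate u down to 0, integrate dv up.

s**3*sin(2*s)/2 - 2*s**2*sin(2*s) + 3*s**2*cos(2*s)/4 - 7*s*sin(2*s)/4 - 2*s*cos(2*s) + 3*sin(2*s)/2 - 7*cos(2*s)/8 + C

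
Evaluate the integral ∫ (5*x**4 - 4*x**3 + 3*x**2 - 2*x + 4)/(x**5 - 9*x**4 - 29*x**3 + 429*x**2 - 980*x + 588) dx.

359*log(x - 7)/14 - 1429*log(x - 6)/65 + log(x - 2)/3 - log(x - 1)/40 + 2257*log(x + 7)/2184 + C

Factor the denominator: (x - 7)*(x - 6)*(x - 2)*(x - 1)*(x + 7).
Partial-fraction decomposition: 2257/(2184*(x + 7)) - 1/(40*(x - 1)) + 1/(3*(x - 2)) - 1429/(65*(x - 6)) + 359/(14*(x - 7)).
Integrate each term: A/(x−a) contributes A·log|x−a|.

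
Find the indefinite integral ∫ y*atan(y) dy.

y**2*atan(y)/2 - y/2 + atan(y)/2 + C

Use integration by parts with u = arctan(y), dv = y dy.
Then du = 1/(y**2 + 1) dy.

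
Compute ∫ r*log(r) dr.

Use integration by parts with u = log(r), dv = r dr.
Then du = 1/r dr and v = r**2/2.

r**2*log(r)/2 - r**2/4 + C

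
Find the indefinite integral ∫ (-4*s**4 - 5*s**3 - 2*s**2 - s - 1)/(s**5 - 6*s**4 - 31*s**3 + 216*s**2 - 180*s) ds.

log(s)/180 - 6343*log(s - 6)/360 + 3181*log(s - 5)/220 - 13*log(s - 1)/140 - 4171*log(s + 6)/5544 + C

Factor the denominator: s*(s - 6)*(s - 5)*(s - 1)*(s + 6).
Partial-fraction decomposition: -4171/(5544*(s + 6)) - 13/(140*(s - 1)) + 3181/(220*(s - 5)) - 6343/(360*(s - 6)) + 1/(180*s).
Integrate each term: A/(s−a) contributes A·log|s−a|.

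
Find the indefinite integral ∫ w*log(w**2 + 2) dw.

Let u = w**2 + 2, so du = (2*w) dw.
The integral becomes (1/2)·∫ log(u) du; integrate by parts with u′=log(u), dv′=du.

w**2*log(w**2 + 2)/2 - w**2/2 + log(w**2 + 2) + C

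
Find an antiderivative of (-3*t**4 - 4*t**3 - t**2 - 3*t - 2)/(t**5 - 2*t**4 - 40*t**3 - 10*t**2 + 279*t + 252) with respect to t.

-8647*log(t - 7)/3520 + 53*log(t - 3)/96 + log(t + 1)/192 + 137*log(t + 3)/120 - 74*log(t + 4)/33 + C

Factor the denominator: (t - 7)*(t - 3)*(t + 1)*(t + 3)*(t + 4).
Partial-fraction decomposition: -74/(33*(t + 4)) + 137/(120*(t + 3)) + 1/(192*(t + 1)) + 53/(96*(t - 3)) - 8647/(3520*(t - 7)).
Integrate each term: A/(t−a) contributes A·log|t−a|.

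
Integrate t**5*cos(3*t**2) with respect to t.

Let u = t², du = 2t dt; rewrite as (1/2)∫ u^2·cos(3u) du.
Now integrate by parts 2 times.

t**4*sin(3*t**2)/6 + t**2*cos(3*t**2)/9 - sin(3*t**2)/27 + C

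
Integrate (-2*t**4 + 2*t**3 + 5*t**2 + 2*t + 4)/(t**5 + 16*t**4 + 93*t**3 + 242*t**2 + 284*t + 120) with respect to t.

Factor the denominator: (t + 1)*(t + 2)**2*(t + 5)*(t + 6).
Partial-fraction decomposition: -713/(20*(t + 6)) + 1381/(36*(t + 5)) - 175/(36*(t + 2)) + 7/(3*(t + 2)**2) + 3/(20*(t + 1)).
Integrate each term; A/(t−a) gives A·log|t−a|; A/(t−a)² gives −A/(t−a).

3*log(t + 1)/20 - 175*log(t + 2)/36 + 1381*log(t + 5)/36 - 713*log(t + 6)/20 - 7/(3*t + 6) + C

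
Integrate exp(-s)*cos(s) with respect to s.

exp(-s)*sin(s)/2 - exp(-s)*cos(s)/2 + C

Let I denote the integral. Integrate by parts with u = cos(s), dv = exp(-s) ds, so v = -exp(-s): I = -exp(-s)*cos(s) − ∫ exp(-s)*sin(s) ds.
Apply parts again with u = sin(s), dv = exp(-s) ds: ∫ exp(-s)*sin(s) ds = -exp(-s)*sin(s) + I. Substituting back brings back I: I = exp(-s)*sin(s) - exp(-s)*cos(s) − I.
Solving for I: (1 + 1)·I equals the remaining terms, so I = (1/2)·(exp(-s)*sin(s) - exp(-s)*cos(s)).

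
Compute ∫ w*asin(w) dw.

Use integration by parts with u = arcsin(w), dv = w dw.
Then du = 1/sqrt(-w**2 + 1) dw.

w**2*asin(w)/2 + w*sqrt(-w**2 + 1)/4 - asin(w)/4 + C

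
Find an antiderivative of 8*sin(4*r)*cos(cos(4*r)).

Let u = cos(4*r), so du = (-4*sin(4*r)) dr.
Rewriting, the integral becomes -2·∫ cos(u) du = -2·sin(u).
Substituting back, u = cos(4*r).

-2*sin(cos(4*r)) + C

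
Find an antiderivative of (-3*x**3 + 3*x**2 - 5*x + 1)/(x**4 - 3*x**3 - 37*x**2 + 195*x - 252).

Factor the denominator: (x - 4)*(x - 3)**2*(x + 7).
Partial-fraction decomposition: -303/(275*(x + 7)) + 323/(25*(x - 3)) + 34/(5*(x - 3)**2) - 163/(11*(x - 4)).
Integrate each term; A/(x−a) gives A·log|x−a|; A/(x−a)² gives −A/(x−a).

-163*log(x - 4)/11 + 323*log(x - 3)/25 - 303*log(x + 7)/275 - 34/(5*x - 15) + C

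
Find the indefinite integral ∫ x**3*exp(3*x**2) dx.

Let u = x², du = 2x dx; rewrite as (1/2)∫ u^1·exp(3u) du.
Now integrate by parts 1 time.

(3*x**2 - 1)*exp(3*x**2)/18 + C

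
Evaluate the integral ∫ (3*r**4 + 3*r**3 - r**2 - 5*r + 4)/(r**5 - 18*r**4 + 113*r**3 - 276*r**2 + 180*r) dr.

log(r)/45 - 24116*log(r - 6)/225 + 551*log(r - 5)/5 - log(r - 1)/25 - 2237/(15*r - 90) + C

Factor the denominator: r*(r - 6)**2*(r - 5)*(r - 1).
Partial-fraction decomposition: -1/(25*(r - 1)) + 551/(5*(r - 5)) - 24116/(225*(r - 6)) + 2237/(15*(r - 6)**2) + 1/(45*r).
Integrate each term; A/(r−a) gives A·log|r−a|; A/(r−a)² gives −A/(r−a).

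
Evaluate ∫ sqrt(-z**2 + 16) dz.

Substitute z = 4·sin(θ), so dz = 4·cos(θ) dθ and the radical becomes sqrt(-z**2 + 16) = 4·cos(θ) by the Pythagorean identity.
Integrate the resulting trig expression in θ, then back-substitute θ = asin(z/4), sin(θ) = z/4, cos(θ) = sqrt(-z**2 + 16)/4 (absorbing any constant into C).

z*sqrt(-z**2 + 16)/2 + 8*asin(z/4) + C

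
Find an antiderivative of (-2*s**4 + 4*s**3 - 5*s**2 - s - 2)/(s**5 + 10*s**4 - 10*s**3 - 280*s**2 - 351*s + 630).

-147*log(s - 5)/704 + 3*log(s - 1)/448 - 157*log(s + 3)/192 + 3632*log(s + 6)/231 - 1069*log(s + 7)/64 + C

Factor the denominator: (s - 5)*(s - 1)*(s + 3)*(s + 6)*(s + 7).
Partial-fraction decomposition: -1069/(64*(s + 7)) + 3632/(231*(s + 6)) - 157/(192*(s + 3)) + 3/(448*(s - 1)) - 147/(704*(s - 5)).
Integrate each term: A/(s−a) contributes A·log|s−a|.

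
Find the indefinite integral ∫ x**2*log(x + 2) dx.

Use integration by parts with u = log(x + 2), dv = x**2 dx.
Then du = 1/(x + 2) dx and v = x**3/3.

x**3*log(x + 2)/3 - x**3/9 + x**2/3 - 4*x/3 + 8*log(x + 2)/3 + C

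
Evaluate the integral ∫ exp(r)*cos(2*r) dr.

Let I denote the integral. Integrate by parts with u = cos(2*r), dv = exp(r) dr, so v = exp(r): I = exp(r)*cos(2*r) + 2·∫ exp(r)*sin(2*r) dr.
Apply parts again with u = sin(2*r), dv = exp(r) dr: ∫ exp(r)*sin(2*r) dr = exp(r)*sin(2*r) − 2·I. Substituting back brings back I: I = 2*exp(r)*sin(2*r) + exp(r)*cos(2*r) − 4·I.
Solving for I: (1 + 4)·I equals the remaining terms, so I = (1/5)·(2*exp(r)*sin(2*r) + exp(r)*cos(2*r)).

2*exp(r)*sin(2*r)/5 + exp(r)*cos(2*r)/5 + C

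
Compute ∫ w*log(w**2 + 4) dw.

w**2*log(w**2 + 4)/2 - w**2/2 + 2*log(w**2 + 4) + C

Let u = w**2 + 4, so du = (2*w) dw.
The integral becomes (1/2)·∫ log(u) du; integrate by parts with u′=log(u), dv′=du.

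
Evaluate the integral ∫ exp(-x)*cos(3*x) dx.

Let I denote the integral. Integrate by parts with u = cos(3*x), dv = exp(-x) dx, so v = -exp(-x): I = -exp(-x)*cos(3*x) − 3·∫ exp(-x)*sin(3*x) dx.
Apply parts again with u = sin(3*x), dv = exp(-x) dx: ∫ exp(-x)*sin(3*x) dx = -exp(-x)*sin(3*x) + 3·I. Substituting back brings back I: I = 3*exp(-x)*sin(3*x) - exp(-x)*cos(3*x) − 9·I.
Solving for I: (1 + 9)·I equals the remaining terms, so I = (1/10)·(3*exp(-x)*sin(3*x) - exp(-x)*cos(3*x)).

3*exp(-x)*sin(3*x)/10 - exp(-x)*cos(3*x)/10 + C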